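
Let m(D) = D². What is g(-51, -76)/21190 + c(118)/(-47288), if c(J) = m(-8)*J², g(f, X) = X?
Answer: -1180422858/62627045 ≈ -18.848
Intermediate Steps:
c(J) = 64*J² (c(J) = (-8)²*J² = 64*J²)
g(-51, -76)/21190 + c(118)/(-47288) = -76/21190 + (64*118²)/(-47288) = -76*1/21190 + (64*13924)*(-1/47288) = -38/10595 + 891136*(-1/47288) = -38/10595 - 111392/5911 = -1180422858/62627045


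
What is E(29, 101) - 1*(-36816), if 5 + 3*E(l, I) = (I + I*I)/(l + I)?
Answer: 7183946/195 ≈ 36841.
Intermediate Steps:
E(l, I) = -5/3 + (I + I**2)/(3*(I + l)) (E(l, I) = -5/3 + ((I + I*I)/(l + I))/3 = -5/3 + ((I + I**2)/(I + l))/3 = -5/3 + (I + I**2)/(3*(I + l)))
E(29, 101) - 1*(-36816) = (101**2 - 5*29 - 4*101)/(3*(101 + 29)) - 1*(-36816) = (1/3)*(10201 - 145 - 404)/130 + 36816 = (1/3)*(1/130)*9652 + 36816 = 4826/195 + 36816 = 7183946/195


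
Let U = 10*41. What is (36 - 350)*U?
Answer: -128740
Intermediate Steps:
U = 410
(36 - 350)*U = (36 - 350)*410 = -314*410 = -128740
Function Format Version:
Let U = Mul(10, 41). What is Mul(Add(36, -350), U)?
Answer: -128740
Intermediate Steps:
U = 410
Mul(Add(36, -350), U) = Mul(Add(36, -350), 410) = Mul(-314, 410) = -128740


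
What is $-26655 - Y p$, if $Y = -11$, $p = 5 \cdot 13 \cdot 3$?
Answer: $-24510$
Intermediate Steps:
$p = 195$ ($p = 65 \cdot 3 = 195$)
$-26655 - Y p = -26655 - \left(-11\right) 195 = -26655 - -2145 = -26655 + 2145 = -24510$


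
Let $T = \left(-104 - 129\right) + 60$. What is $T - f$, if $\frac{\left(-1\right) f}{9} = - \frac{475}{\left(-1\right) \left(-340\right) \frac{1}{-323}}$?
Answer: $\frac{15553}{4} \approx 3888.3$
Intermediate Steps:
$f = - \frac{16245}{4}$ ($f = - 9 \left(- \frac{475}{\left(-1\right) \left(-340\right) \frac{1}{-323}}\right) = - 9 \left(- \frac{475}{340 \left(- \frac{1}{323}\right)}\right) = - 9 \left(- \frac{475}{- \frac{20}{19}}\right) = - 9 \left(\left(-475\right) \left(- \frac{19}{20}\right)\right) = \left(-9\right) \frac{1805}{4} = - \frac{16245}{4} \approx -4061.3$)
$T = -173$ ($T = -233 + 60 = -173$)
$T - f = -173 - - \frac{16245}{4} = -173 + \frac{16245}{4} = \frac{15553}{4}$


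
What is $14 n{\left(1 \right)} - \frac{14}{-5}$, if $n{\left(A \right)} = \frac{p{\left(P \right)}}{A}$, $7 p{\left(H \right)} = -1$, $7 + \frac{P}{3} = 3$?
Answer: $\frac{4}{5} \approx 0.8$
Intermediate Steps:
$P = -12$ ($P = -21 + 3 \cdot 3 = -21 + 9 = -12$)
$p{\left(H \right)} = - \frac{1}{7}$ ($p{\left(H \right)} = \frac{1}{7} \left(-1\right) = - \frac{1}{7}$)
$n{\left(A \right)} = - \frac{1}{7 A}$
$14 n{\left(1 \right)} - \frac{14}{-5} = 14 \left(- \frac{1}{7 \cdot 1}\right) - \frac{14}{-5} = 14 \left(\left(- \frac{1}{7}\right) 1\right) - - \frac{14}{5} = 14 \left(- \frac{1}{7}\right) + \frac{14}{5} = -2 + \frac{14}{5} = \frac{4}{5}$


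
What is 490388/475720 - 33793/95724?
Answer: 3858236869/5692227660 ≈ 0.67781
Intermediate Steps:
490388/475720 - 33793/95724 = 490388*(1/475720) - 33793*1/95724 = 122597/118930 - 33793/95724 = 3858236869/5692227660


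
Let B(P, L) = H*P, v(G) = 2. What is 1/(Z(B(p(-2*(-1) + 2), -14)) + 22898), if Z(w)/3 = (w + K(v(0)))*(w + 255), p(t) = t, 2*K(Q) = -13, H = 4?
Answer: 2/61243 ≈ 3.2657e-5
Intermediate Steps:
K(Q) = -13/2 (K(Q) = (½)*(-13) = -13/2)
B(P, L) = 4*P
Z(w) = 3*(255 + w)*(-13/2 + w) (Z(w) = 3*((w - 13/2)*(w + 255)) = 3*((-13/2 + w)*(255 + w)) = 3*((255 + w)*(-13/2 + w)) = 3*(255 + w)*(-13/2 + w))
1/(Z(B(p(-2*(-1) + 2), -14)) + 22898) = 1/((-9945/2 + 3*(4*(-2*(-1) + 2))² + 1491*(4*(-2*(-1) + 2))/2) + 22898) = 1/((-9945/2 + 3*(4*(2 + 2))² + 1491*(4*(2 + 2))/2) + 22898) = 1/((-9945/2 + 3*(4*4)² + 1491*(4*4)/2) + 22898) = 1/((-9945/2 + 3*16² + (1491/2)*16) + 22898) = 1/((-9945/2 + 3*256 + 11928) + 22898) = 1/((-9945/2 + 768 + 11928) + 22898) = 1/(15447/2 + 22898) = 1/(61243/2) = 2/61243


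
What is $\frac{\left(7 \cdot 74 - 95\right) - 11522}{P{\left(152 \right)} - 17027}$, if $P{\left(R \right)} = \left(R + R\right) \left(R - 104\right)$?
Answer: $\frac{11099}{2435} \approx 4.5581$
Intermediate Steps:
$P{\left(R \right)} = 2 R \left(-104 + R\right)$
$\frac{\left(7 \cdot 74 - 95\right) - 11522}{P{\left(152 \right)} - 17027} = \frac{\left(7 \cdot 74 - 95\right) - 11522}{2 \cdot 152 \left(-104 + 152\right) - 17027} = \frac{\left(518 - 95\right) - 11522}{2 \cdot 152 \cdot 48 - 17027} = \frac{423 - 11522}{14592 - 17027} = - \frac{11099}{-2435} = \left(-11099\right) \left(- \frac{1}{2435}\right) = \frac{11099}{2435}$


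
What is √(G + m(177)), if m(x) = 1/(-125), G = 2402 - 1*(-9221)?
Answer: √7264370/25 ≈ 107.81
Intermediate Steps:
G = 11623 (G = 2402 + 9221 = 11623)
m(x) = -1/125
√(G + m(177)) = √(11623 - 1/125) = √(1452874/125) = √7264370/25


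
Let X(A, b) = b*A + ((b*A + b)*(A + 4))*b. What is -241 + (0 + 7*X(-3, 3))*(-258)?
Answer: 48521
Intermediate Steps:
X(A, b) = A*b + b*(4 + A)*(b + A*b) (X(A, b) = A*b + ((A*b + b)*(4 + A))*b = A*b + ((b + A*b)*(4 + A))*b = A*b + ((4 + A)*(b + A*b))*b = A*b + b*(4 + A)*(b + A*b))
-241 + (0 + 7*X(-3, 3))*(-258) = -241 + (0 + 7*(3*(-3 + 4*3 + 3*(-3)**2 + 5*(-3)*3)))*(-258) = -241 + (0 + 7*(3*(-3 + 12 + 3*9 - 45)))*(-258) = -241 + (0 + 7*(3*(-3 + 12 + 27 - 45)))*(-258) = -241 + (0 + 7*(3*(-9)))*(-258) = -241 + (0 + 7*(-27))*(-258) = -241 + (0 - 189)*(-258) = -241 - 189*(-258) = -241 + 48762 = 48521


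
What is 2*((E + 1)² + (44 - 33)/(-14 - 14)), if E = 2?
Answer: 241/14 ≈ 17.214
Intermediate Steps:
2*((E + 1)² + (44 - 33)/(-14 - 14)) = 2*((2 + 1)² + (44 - 33)/(-14 - 14)) = 2*(3² + 11/(-28)) = 2*(9 + 11*(-1/28)) = 2*(9 - 11/28) = 2*(241/28) = 241/14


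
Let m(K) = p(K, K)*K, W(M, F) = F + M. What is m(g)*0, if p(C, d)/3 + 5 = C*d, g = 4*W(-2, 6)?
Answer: 0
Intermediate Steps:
g = 16 (g = 4*(6 - 2) = 4*4 = 16)
p(C, d) = -15 + 3*C*d (p(C, d) = -15 + 3*(C*d) = -15 + 3*C*d)
m(K) = K*(-15 + 3*K²) (m(K) = (-15 + 3*K*K)*K = (-15 + 3*K²)*K = K*(-15 + 3*K²))
m(g)*0 = (3*16*(-5 + 16²))*0 = (3*16*(-5 + 256))*0 = (3*16*251)*0 = 12048*0 = 0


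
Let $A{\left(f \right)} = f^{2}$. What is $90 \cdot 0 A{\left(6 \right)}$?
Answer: $0$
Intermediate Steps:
$90 \cdot 0 A{\left(6 \right)} = 90 \cdot 0 \cdot 6^{2} = 90 \cdot 0 \cdot 36 = 90 \cdot 0 = 0$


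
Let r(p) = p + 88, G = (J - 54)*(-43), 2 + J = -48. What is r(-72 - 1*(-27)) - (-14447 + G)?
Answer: 10018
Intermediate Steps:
J = -50 (J = -2 - 48 = -50)
G = 4472 (G = (-50 - 54)*(-43) = -104*(-43) = 4472)
r(p) = 88 + p
r(-72 - 1*(-27)) - (-14447 + G) = (88 + (-72 - 1*(-27))) - (-14447 + 4472) = (88 + (-72 + 27)) - 1*(-9975) = (88 - 45) + 9975 = 43 + 9975 = 10018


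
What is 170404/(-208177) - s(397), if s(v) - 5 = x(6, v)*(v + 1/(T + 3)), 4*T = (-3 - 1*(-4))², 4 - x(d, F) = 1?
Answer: -3241449372/2706301 ≈ -1197.7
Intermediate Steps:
x(d, F) = 3 (x(d, F) = 4 - 1*1 = 4 - 1 = 3)
T = ¼ (T = (-3 - 1*(-4))²/4 = (-3 + 4)²/4 = (¼)*1² = (¼)*1 = ¼ ≈ 0.25000)
s(v) = 77/13 + 3*v (s(v) = 5 + 3*(v + 1/(¼ + 3)) = 5 + 3*(v + 1/(13/4)) = 5 + 3*(v + 4/13) = 5 + 3*(4/13 + v) = 5 + (12/13 + 3*v) = 77/13 + 3*v)
170404/(-208177) - s(397) = 170404/(-208177) - (77/13 + 3*397) = 170404*(-1/208177) - (77/13 + 1191) = -170404/208177 - 1*15560/13 = -170404/208177 - 15560/13 = -3241449372/2706301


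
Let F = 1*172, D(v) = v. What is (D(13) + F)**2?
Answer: 34225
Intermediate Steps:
F = 172
(D(13) + F)**2 = (13 + 172)**2 = 185**2 = 34225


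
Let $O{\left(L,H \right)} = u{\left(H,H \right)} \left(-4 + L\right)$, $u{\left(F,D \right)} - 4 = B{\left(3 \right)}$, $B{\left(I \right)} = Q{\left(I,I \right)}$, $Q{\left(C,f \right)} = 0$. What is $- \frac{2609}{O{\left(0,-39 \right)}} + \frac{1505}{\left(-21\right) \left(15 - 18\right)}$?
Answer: $\frac{26921}{144} \approx 186.95$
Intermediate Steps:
$B{\left(I \right)} = 0$
$u{\left(F,D \right)} = 4$ ($u{\left(F,D \right)} = 4 + 0 = 4$)
$O{\left(L,H \right)} = -16 + 4 L$ ($O{\left(L,H \right)} = 4 \left(-4 + L\right) = -16 + 4 L$)
$- \frac{2609}{O{\left(0,-39 \right)}} + \frac{1505}{\left(-21\right) \left(15 - 18\right)} = - \frac{2609}{-16 + 4 \cdot 0} + \frac{1505}{\left(-21\right) \left(15 - 18\right)} = - \frac{2609}{-16 + 0} + \frac{1505}{\left(-21\right) \left(-3\right)} = - \frac{2609}{-16} + \frac{1505}{63} = \left(-2609\right) \left(- \frac{1}{16}\right) + 1505 \cdot \frac{1}{63} = \frac{2609}{16} + \frac{215}{9} = \frac{26921}{144}$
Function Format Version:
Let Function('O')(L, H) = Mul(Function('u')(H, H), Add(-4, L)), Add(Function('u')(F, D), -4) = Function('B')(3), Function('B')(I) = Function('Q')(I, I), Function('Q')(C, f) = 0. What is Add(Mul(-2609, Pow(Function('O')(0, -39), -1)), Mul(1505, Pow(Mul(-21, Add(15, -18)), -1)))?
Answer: Rational(26921, 144) ≈ 186.95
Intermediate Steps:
Function('B')(I) = 0
Function('u')(F, D) = 4 (Function('u')(F, D) = Add(4, 0) = 4)
Function('O')(L, H) = Add(-16, Mul(4, L)) (Function('O')(L, H) = Mul(4, Add(-4, L)) = Add(-16, Mul(4, L)))
Add(Mul(-2609, Pow(Function('O')(0, -39), -1)), Mul(1505, Pow(Mul(-21, Add(15, -18)), -1))) = Add(Mul(-2609, Pow(Add(-16, Mul(4, 0)), -1)), Mul(1505, Pow(Mul(-21, Add(15, -18)), -1))) = Add(Mul(-2609, Pow(Add(-16, 0), -1)), Mul(1505, Pow(Mul(-21, -3), -1))) = Add(Mul(-2609, Pow(-16, -1)), Mul(1505, Pow(63, -1))) = Add(Mul(-2609, Rational(-1, 16)), Mul(1505, Rational(1, 63))) = Add(Rational(2609, 16), Rational(215, 9)) = Rational(26921, 144)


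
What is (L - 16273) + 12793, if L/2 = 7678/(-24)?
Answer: -24719/6 ≈ -4119.8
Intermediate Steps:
L = -3839/6 (L = 2*(7678/(-24)) = 2*(7678*(-1/24)) = 2*(-3839/12) = -3839/6 ≈ -639.83)
(L - 16273) + 12793 = (-3839/6 - 16273) + 12793 = -101477/6 + 12793 = -24719/6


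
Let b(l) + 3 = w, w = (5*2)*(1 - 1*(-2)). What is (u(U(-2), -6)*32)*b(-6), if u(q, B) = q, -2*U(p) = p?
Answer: 864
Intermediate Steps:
U(p) = -p/2
w = 30 (w = 10*(1 + 2) = 10*3 = 30)
b(l) = 27 (b(l) = -3 + 30 = 27)
(u(U(-2), -6)*32)*b(-6) = (-½*(-2)*32)*27 = (1*32)*27 = 32*27 = 864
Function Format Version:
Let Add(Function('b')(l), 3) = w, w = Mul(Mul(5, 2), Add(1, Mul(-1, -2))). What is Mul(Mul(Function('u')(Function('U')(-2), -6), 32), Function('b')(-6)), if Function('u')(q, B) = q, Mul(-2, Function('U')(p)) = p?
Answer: 864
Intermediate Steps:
Function('U')(p) = Mul(Rational(-1, 2), p)
w = 30 (w = Mul(10, Add(1, 2)) = Mul(10, 3) = 30)
Function('b')(l) = 27 (Function('b')(l) = Add(-3, 30) = 27)
Mul(Mul(Function('u')(Function('U')(-2), -6), 32), Function('b')(-6)) = Mul(Mul(Mul(Rational(-1, 2), -2), 32), 27) = Mul(Mul(1, 32), 27) = Mul(32, 27) = 864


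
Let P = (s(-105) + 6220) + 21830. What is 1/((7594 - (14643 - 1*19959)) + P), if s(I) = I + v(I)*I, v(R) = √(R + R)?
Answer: 8171/334289255 + 21*I*√210/334289255 ≈ 2.4443e-5 + 9.1035e-7*I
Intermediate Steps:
v(R) = √2*√R (v(R) = √(2*R) = √2*√R)
s(I) = I + √2*I^(3/2) (s(I) = I + (√2*√I)*I = I + √2*I^(3/2))
P = 27945 - 105*I*√210 (P = ((-105 + √2*(-105)^(3/2)) + 6220) + 21830 = ((-105 + √2*(-105*I*√105)) + 6220) + 21830 = ((-105 - 105*I*√210) + 6220) + 21830 = (6115 - 105*I*√210) + 21830 = 27945 - 105*I*√210 ≈ 27945.0 - 1521.6*I)
1/((7594 - (14643 - 1*19959)) + P) = 1/((7594 - (14643 - 1*19959)) + (27945 - 105*I*√210)) = 1/((7594 - (14643 - 19959)) + (27945 - 105*I*√210)) = 1/((7594 - 1*(-5316)) + (27945 - 105*I*√210)) = 1/((7594 + 5316) + (27945 - 105*I*√210)) = 1/(12910 + (27945 - 105*I*√210)) = 1/(40855 - 105*I*√210)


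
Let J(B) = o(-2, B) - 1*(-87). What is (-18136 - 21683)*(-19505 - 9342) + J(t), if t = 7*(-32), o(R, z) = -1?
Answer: 1148658779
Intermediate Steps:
t = -224
J(B) = 86 (J(B) = -1 - 1*(-87) = -1 + 87 = 86)
(-18136 - 21683)*(-19505 - 9342) + J(t) = (-18136 - 21683)*(-19505 - 9342) + 86 = -39819*(-28847) + 86 = 1148658693 + 86 = 1148658779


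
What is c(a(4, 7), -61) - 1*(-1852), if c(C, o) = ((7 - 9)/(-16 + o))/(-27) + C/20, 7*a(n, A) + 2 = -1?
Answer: 11000747/5940 ≈ 1852.0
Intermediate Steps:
a(n, A) = -3/7 (a(n, A) = -2/7 + (⅐)*(-1) = -2/7 - ⅐ = -3/7)
c(C, o) = C/20 + 2/(27*(-16 + o)) (c(C, o) = -2/(-16 + o)*(-1/27) + C*(1/20) = 2/(27*(-16 + o)) + C/20 = C/20 + 2/(27*(-16 + o)))
c(a(4, 7), -61) - 1*(-1852) = (40 - 432*(-3/7) + 27*(-3/7)*(-61))/(540*(-16 - 61)) - 1*(-1852) = (1/540)*(40 + 1296/7 + 4941/7)/(-77) + 1852 = (1/540)*(-1/77)*931 + 1852 = -133/5940 + 1852 = 11000747/5940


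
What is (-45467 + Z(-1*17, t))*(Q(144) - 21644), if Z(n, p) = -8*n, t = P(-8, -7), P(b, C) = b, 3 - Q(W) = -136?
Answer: 974843155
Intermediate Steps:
Q(W) = 139 (Q(W) = 3 - 1*(-136) = 3 + 136 = 139)
t = -8
(-45467 + Z(-1*17, t))*(Q(144) - 21644) = (-45467 - (-8)*17)*(139 - 21644) = (-45467 - 8*(-17))*(-21505) = (-45467 + 136)*(-21505) = -45331*(-21505) = 974843155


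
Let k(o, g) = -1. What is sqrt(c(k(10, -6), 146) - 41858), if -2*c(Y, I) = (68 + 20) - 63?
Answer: 7*I*sqrt(3418)/2 ≈ 204.62*I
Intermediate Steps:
c(Y, I) = -25/2 (c(Y, I) = -((68 + 20) - 63)/2 = -(88 - 63)/2 = -1/2*25 = -25/2)
sqrt(c(k(10, -6), 146) - 41858) = sqrt(-25/2 - 41858) = sqrt(-83741/2) = 7*I*sqrt(3418)/2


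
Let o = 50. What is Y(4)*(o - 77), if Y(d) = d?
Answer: -108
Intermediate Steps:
Y(4)*(o - 77) = 4*(50 - 77) = 4*(-27) = -108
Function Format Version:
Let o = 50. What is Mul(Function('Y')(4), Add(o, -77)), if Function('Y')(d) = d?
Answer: -108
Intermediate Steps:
Mul(Function('Y')(4), Add(o, -77)) = Mul(4, Add(50, -77)) = Mul(4, -27) = -108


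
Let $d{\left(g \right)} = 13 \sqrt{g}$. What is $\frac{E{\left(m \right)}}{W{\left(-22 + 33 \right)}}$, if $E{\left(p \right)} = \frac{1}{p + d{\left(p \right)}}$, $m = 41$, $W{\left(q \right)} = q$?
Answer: $- \frac{1}{1408} + \frac{13 \sqrt{41}}{57728} \approx 0.00073172$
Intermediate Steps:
$E{\left(p \right)} = \frac{1}{p + 13 \sqrt{p}}$
$\frac{E{\left(m \right)}}{W{\left(-22 + 33 \right)}} = \frac{1}{\left(41 + 13 \sqrt{41}\right) \left(-22 + 33\right)} = \frac{1}{\left(41 + 13 \sqrt{41}\right) 11} = \frac{1}{41 + 13 \sqrt{41}} \cdot \frac{1}{11} = \frac{1}{11 \left(41 + 13 \sqrt{41}\right)}$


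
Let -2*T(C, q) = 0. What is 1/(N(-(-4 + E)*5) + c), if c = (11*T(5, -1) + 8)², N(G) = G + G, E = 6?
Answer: 1/44 ≈ 0.022727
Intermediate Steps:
T(C, q) = 0 (T(C, q) = -½*0 = 0)
N(G) = 2*G
c = 64 (c = (11*0 + 8)² = (0 + 8)² = 8² = 64)
1/(N(-(-4 + E)*5) + c) = 1/(2*(-(-4 + 6)*5) + 64) = 1/(2*(-2*5) + 64) = 1/(2*(-1*10) + 64) = 1/(2*(-10) + 64) = 1/(-20 + 64) = 1/44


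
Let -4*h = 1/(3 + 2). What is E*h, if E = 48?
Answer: -12/5 ≈ -2.4000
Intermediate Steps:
h = -1/20 (h = -1/(4*(3 + 2)) = -¼/5 = -¼*⅕ = -1/20 ≈ -0.050000)
E*h = 48*(-1/20) = -12/5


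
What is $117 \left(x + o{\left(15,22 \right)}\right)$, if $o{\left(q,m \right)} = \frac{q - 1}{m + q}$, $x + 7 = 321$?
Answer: $\frac{1360944}{37} \approx 36782.0$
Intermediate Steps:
$x = 314$ ($x = -7 + 321 = 314$)
$o{\left(q,m \right)} = \frac{-1 + q}{m + q}$
$117 \left(x + o{\left(15,22 \right)}\right) = 117 \left(314 + \frac{-1 + 15}{22 + 15}\right) = 117 \left(314 + \frac{1}{37} \cdot 14\right) = 117 \left(314 + \frac{14}{37}\right) = 117 \cdot \frac{11632}{37} = \frac{1360944}{37}$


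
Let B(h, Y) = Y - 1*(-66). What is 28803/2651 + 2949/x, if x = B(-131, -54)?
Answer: 2721145/10604 ≈ 256.61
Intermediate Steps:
B(h, Y) = 66 + Y (B(h, Y) = Y + 66 = 66 + Y)
x = 12 (x = 66 - 54 = 12)
28803/2651 + 2949/x = 28803/2651 + 2949/12 = 28803*(1/2651) + 2949*(1/12) = 28803/2651 + 983/4 = 2721145/10604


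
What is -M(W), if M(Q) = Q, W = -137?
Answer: 137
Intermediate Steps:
-M(W) = -1*(-137) = 137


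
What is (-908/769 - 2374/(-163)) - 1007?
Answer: -124546827/125347 ≈ -993.62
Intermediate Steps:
(-908/769 - 2374/(-163)) - 1007 = (-908*1/769 - 2374*(-1/163)) - 1007 = (-908/769 + 2374/163) - 1007 = 1677602/125347 - 1007 = -124546827/125347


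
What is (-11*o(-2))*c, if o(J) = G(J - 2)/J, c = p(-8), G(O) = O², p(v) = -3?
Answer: -264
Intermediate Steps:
c = -3
o(J) = (-2 + J)²/J (o(J) = (J - 2)²/J = (-2 + J)²/J)
(-11*o(-2))*c = -11*(-2 - 2)²/(-2)*(-3) = -(-11)*(-4)²/2*(-3) = -(-11)*16/2*(-3) = -11*(-8)*(-3) = 88*(-3) = -264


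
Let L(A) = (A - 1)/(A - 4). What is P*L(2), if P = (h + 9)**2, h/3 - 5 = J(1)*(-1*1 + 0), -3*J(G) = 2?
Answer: -338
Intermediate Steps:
J(G) = -2/3 (J(G) = -1/3*2 = -2/3)
h = 17 (h = 15 + 3*(-2*(-1*1 + 0)/3) = 15 + 3*(-2*(-1 + 0)/3) = 15 + 3*(-2/3*(-1)) = 15 + 3*(2/3) = 15 + 2 = 17)
L(A) = (-1 + A)/(-4 + A)
P = 676 (P = (17 + 9)**2 = 26**2 = 676)
P*L(2) = 676*((-1 + 2)/(-4 + 2)) = 676*(1/(-2)) = 676*(-1/2*1) = 676*(-1/2) = -338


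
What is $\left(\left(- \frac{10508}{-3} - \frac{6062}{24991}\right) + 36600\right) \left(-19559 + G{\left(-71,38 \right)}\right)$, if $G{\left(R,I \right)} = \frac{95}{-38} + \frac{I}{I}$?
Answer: $- \frac{58810580561041}{74973} \approx -7.8442 \cdot 10^{8}$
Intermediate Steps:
$G{\left(R,I \right)} = - \frac{3}{2}$ ($G{\left(R,I \right)} = 95 \left(- \frac{1}{38}\right) + 1 = - \frac{5}{2} + 1 = - \frac{3}{2}$)
$\left(\left(- \frac{10508}{-3} - \frac{6062}{24991}\right) + 36600\right) \left(-19559 + G{\left(-71,38 \right)}\right) = \left(\left(- \frac{10508}{-3} - \frac{6062}{24991}\right) + 36600\right) \left(-19559 - \frac{3}{2}\right) = \left(\left(\left(-10508\right) \left(- \frac{1}{3}\right) - \frac{6062}{24991}\right) + 36600\right) \left(- \frac{39121}{2}\right) = \left(\left(\frac{10508}{3} - \frac{6062}{24991}\right) + 36600\right) \left(- \frac{39121}{2}\right) = \left(\frac{262587242}{74973} + 36600\right) \left(- \frac{39121}{2}\right) = \frac{3006599042}{74973} \left(- \frac{39121}{2}\right) = - \frac{58810580561041}{74973}$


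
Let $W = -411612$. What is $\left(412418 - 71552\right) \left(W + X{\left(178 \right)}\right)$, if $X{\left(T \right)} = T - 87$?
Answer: $-140273517186$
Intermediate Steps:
$X{\left(T \right)} = -87 + T$ ($X{\left(T \right)} = T - 87 = -87 + T$)
$\left(412418 - 71552\right) \left(W + X{\left(178 \right)}\right) = \left(412418 - 71552\right) \left(-411612 + \left(-87 + 178\right)\right) = \left(412418 - 71552\right) \left(-411612 + 91\right) = \left(412418 - 71552\right) \left(-411521\right) = 340866 \left(-411521\right) = -140273517186$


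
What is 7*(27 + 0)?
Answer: 189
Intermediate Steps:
7*(27 + 0) = 7*27 = 189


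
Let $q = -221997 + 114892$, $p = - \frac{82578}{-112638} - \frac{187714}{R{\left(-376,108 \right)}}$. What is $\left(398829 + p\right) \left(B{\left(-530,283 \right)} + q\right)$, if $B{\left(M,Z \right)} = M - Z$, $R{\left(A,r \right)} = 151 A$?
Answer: $- \frac{11468945719044071459}{266463962} \approx -4.3041 \cdot 10^{10}$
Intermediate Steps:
$p = \frac{2152681505}{532927924}$ ($p = - \frac{82578}{-112638} - \frac{187714}{151 \left(-376\right)} = \left(-82578\right) \left(- \frac{1}{112638}\right) - \frac{187714}{-56776} = \frac{13763}{18773} - - \frac{93857}{28388} = \frac{13763}{18773} + \frac{93857}{28388} = \frac{2152681505}{532927924} \approx 4.0393$)
$q = -107105$
$\left(398829 + p\right) \left(B{\left(-530,283 \right)} + q\right) = \left(398829 + \frac{2152681505}{532927924}\right) \left(\left(-530 - 283\right) - 107105\right) = \frac{212549263682501 \left(\left(-530 - 283\right) - 107105\right)}{532927924} = \frac{212549263682501 \left(-813 - 107105\right)}{532927924} = \frac{212549263682501}{532927924} \left(-107918\right) = - \frac{11468945719044071459}{266463962}$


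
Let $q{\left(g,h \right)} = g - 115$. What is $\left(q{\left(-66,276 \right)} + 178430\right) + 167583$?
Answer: $345832$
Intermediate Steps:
$q{\left(g,h \right)} = -115 + g$ ($q{\left(g,h \right)} = g - 115 = -115 + g$)
$\left(q{\left(-66,276 \right)} + 178430\right) + 167583 = \left(\left(-115 - 66\right) + 178430\right) + 167583 = \left(-181 + 178430\right) + 167583 = 178249 + 167583 = 345832$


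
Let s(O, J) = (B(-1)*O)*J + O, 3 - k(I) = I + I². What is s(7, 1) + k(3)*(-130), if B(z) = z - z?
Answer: 1177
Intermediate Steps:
B(z) = 0
k(I) = 3 - I - I² (k(I) = 3 - (I + I²) = 3 + (-I - I²) = 3 - I - I²)
s(O, J) = O (s(O, J) = (0*O)*J + O = 0*J + O = 0 + O = O)
s(7, 1) + k(3)*(-130) = 7 + (3 - 1*3 - 1*3²)*(-130) = 7 + (3 - 3 - 1*9)*(-130) = 7 + (3 - 3 - 9)*(-130) = 7 - 9*(-130) = 7 + 1170 = 1177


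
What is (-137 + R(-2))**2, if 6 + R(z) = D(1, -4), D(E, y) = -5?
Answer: 21904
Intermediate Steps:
R(z) = -11 (R(z) = -6 - 5 = -11)
(-137 + R(-2))**2 = (-137 - 11)**2 = (-148)**2 = 21904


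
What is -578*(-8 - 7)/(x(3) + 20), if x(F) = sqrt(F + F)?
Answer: 86700/197 - 4335*sqrt(6)/197 ≈ 386.20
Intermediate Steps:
x(F) = sqrt(2)*sqrt(F) (x(F) = sqrt(2*F) = sqrt(2)*sqrt(F))
-578*(-8 - 7)/(x(3) + 20) = -578*(-8 - 7)/(sqrt(2)*sqrt(3) + 20) = -(-8670)/(sqrt(6) + 20) = -(-8670)/(20 + sqrt(6)) = 8670/(20 + sqrt(6))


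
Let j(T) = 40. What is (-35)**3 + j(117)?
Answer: -42835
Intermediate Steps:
(-35)**3 + j(117) = (-35)**3 + 40 = -42875 + 40 = -42835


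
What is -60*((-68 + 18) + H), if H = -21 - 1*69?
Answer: 8400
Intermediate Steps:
H = -90 (H = -21 - 69 = -90)
-60*((-68 + 18) + H) = -60*((-68 + 18) - 90) = -60*(-50 - 90) = -60*(-140) = 8400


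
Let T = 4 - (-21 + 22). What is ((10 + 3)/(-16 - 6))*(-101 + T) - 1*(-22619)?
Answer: 249446/11 ≈ 22677.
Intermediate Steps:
T = 3 (T = 4 - 1*1 = 4 - 1 = 3)
((10 + 3)/(-16 - 6))*(-101 + T) - 1*(-22619) = ((10 + 3)/(-16 - 6))*(-101 + 3) - 1*(-22619) = (13/(-22))*(-98) + 22619 = (13*(-1/22))*(-98) + 22619 = -13/22*(-98) + 22619 = 637/11 + 22619 = 249446/11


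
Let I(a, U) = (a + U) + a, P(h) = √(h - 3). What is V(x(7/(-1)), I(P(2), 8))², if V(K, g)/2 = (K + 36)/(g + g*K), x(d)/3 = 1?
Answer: 22815/4624 - 1521*I/578 ≈ 4.934 - 2.6315*I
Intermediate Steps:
P(h) = √(-3 + h)
I(a, U) = U + 2*a (I(a, U) = (U + a) + a = U + 2*a)
x(d) = 3 (x(d) = 3*1 = 3)
V(K, g) = 2*(36 + K)/(g + K*g) (V(K, g) = 2*((K + 36)/(g + g*K)) = 2*((36 + K)/(g + K*g)) = 2*(36 + K)/(g + K*g))
V(x(7/(-1)), I(P(2), 8))² = (2*(36 + 3)/((8 + 2*√(-3 + 2))*(1 + 3)))² = (2*39/((8 + 2*√(-1))*4))² = (2*(¼)*39/(8 + 2*I))² = (2*((8 - 2*I)/68)*(¼)*39)² = (39/17 - 39*I/68)²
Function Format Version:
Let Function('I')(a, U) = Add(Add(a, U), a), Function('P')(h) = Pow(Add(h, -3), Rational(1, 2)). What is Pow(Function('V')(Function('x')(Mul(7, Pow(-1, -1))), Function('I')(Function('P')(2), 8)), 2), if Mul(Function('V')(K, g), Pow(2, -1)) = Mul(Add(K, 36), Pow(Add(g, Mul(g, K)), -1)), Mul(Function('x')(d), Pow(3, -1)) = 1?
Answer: Add(Rational(22815, 4624), Mul(Rational(-1521, 578), I)) ≈ Add(4.9340, Mul(-2.6315, I))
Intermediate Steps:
Function('P')(h) = Pow(Add(-3, h), Rational(1, 2))
Function('I')(a, U) = Add(U, Mul(2, a)) (Function('I')(a, U) = Add(Add(U, a), a) = Add(U, Mul(2, a)))
Function('x')(d) = 3 (Function('x')(d) = Mul(3, 1) = 3)
Function('V')(K, g) = Mul(2, Pow(Add(g, Mul(K, g)), -1), Add(36, K)) (Function('V')(K, g) = Mul(2, Mul(Add(K, 36), Pow(Add(g, Mul(g, K)), -1))) = Mul(2, Mul(Add(36, K), Pow(Add(g, Mul(K, g)), -1))) = Mul(2, Mul(Pow(Add(g, Mul(K, g)), -1), Add(36, K))) = Mul(2, Pow(Add(g, Mul(K, g)), -1), Add(36, K)))
Pow(Function('V')(Function('x')(Mul(7, Pow(-1, -1))), Function('I')(Function('P')(2), 8)), 2) = Pow(Mul(2, Pow(Add(8, Mul(2, Pow(Add(-3, 2), Rational(1, 2)))), -1), Pow(Add(1, 3), -1), Add(36, 3)), 2) = Pow(Mul(2, Pow(Add(8, Mul(2, Pow(-1, Rational(1, 2)))), -1), Pow(4, -1), 39), 2) = Pow(Mul(2, Pow(Add(8, Mul(2, I)), -1), Rational(1, 4), 39), 2) = Pow(Mul(2, Mul(Rational(1, 68), Add(8, Mul(-2, I))), Rational(1, 4), 39), 2) = Pow(Add(Rational(39, 17), Mul(Rational(-39, 68), I)), 2)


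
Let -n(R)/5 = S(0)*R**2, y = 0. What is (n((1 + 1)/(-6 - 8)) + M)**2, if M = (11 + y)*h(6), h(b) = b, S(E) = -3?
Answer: 10556001/2401 ≈ 4396.5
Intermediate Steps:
M = 66 (M = (11 + 0)*6 = 11*6 = 66)
n(R) = 15*R**2 (n(R) = -(-15)*R**2 = 15*R**2)
(n((1 + 1)/(-6 - 8)) + M)**2 = (15*((1 + 1)/(-6 - 8))**2 + 66)**2 = (15*(2/(-14))**2 + 66)**2 = (15*(2*(-1/14))**2 + 66)**2 = (15*(-1/7)**2 + 66)**2 = (15*(1/49) + 66)**2 = (15/49 + 66)**2 = (3249/49)**2 = 10556001/2401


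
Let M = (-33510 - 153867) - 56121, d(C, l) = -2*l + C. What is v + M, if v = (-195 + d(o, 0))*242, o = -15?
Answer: -294318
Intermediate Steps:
d(C, l) = C - 2*l
M = -243498 (M = -187377 - 56121 = -243498)
v = -50820 (v = (-195 + (-15 - 2*0))*242 = (-195 + (-15 + 0))*242 = (-195 - 15)*242 = -210*242 = -50820)
v + M = -50820 - 243498 = -294318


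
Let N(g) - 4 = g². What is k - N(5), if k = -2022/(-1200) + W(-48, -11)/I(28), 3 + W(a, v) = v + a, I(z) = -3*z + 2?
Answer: -217783/8200 ≈ -26.559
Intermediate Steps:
I(z) = 2 - 3*z
W(a, v) = -3 + a + v (W(a, v) = -3 + (v + a) = -3 + (a + v) = -3 + a + v)
N(g) = 4 + g²
k = 20017/8200 (k = -2022/(-1200) + (-3 - 48 - 11)/(2 - 3*28) = -2022*(-1/1200) - 62/(2 - 84) = 337/200 - 62/(-82) = 337/200 - 62*(-1/82) = 337/200 + 31/41 = 20017/8200 ≈ 2.4411)
k - N(5) = 20017/8200 - (4 + 5²) = 20017/8200 - (4 + 25) = 20017/8200 - 1*29 = 20017/8200 - 29 = -217783/8200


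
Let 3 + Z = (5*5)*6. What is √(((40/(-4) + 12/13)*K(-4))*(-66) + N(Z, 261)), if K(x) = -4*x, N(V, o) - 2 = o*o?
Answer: √13132691/13 ≈ 278.76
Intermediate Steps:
Z = 147 (Z = -3 + (5*5)*6 = -3 + 25*6 = -3 + 150 = 147)
N(V, o) = 2 + o² (N(V, o) = 2 + o*o = 2 + o²)
√(((40/(-4) + 12/13)*K(-4))*(-66) + N(Z, 261)) = √(((40/(-4) + 12/13)*(-4*(-4)))*(-66) + (2 + 261²)) = √(((40*(-¼) + 12*(1/13))*16)*(-66) + (2 + 68121)) = √(((-10 + 12/13)*16)*(-66) + 68123) = √(-118/13*16*(-66) + 68123) = √(-1888/13*(-66) + 68123) = √(124608/13 + 68123) = √(1010207/13) = √13132691/13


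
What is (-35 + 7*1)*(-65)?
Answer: 1820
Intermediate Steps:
(-35 + 7*1)*(-65) = (-35 + 7)*(-65) = -28*(-65) = 1820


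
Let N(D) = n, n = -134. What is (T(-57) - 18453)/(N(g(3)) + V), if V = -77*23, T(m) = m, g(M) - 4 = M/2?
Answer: 1234/127 ≈ 9.7165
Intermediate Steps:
g(M) = 4 + M/2
V = -1771
N(D) = -134
(T(-57) - 18453)/(N(g(3)) + V) = (-57 - 18453)/(-134 - 1771) = -18510/(-1905) = -18510*(-1/1905) = 1234/127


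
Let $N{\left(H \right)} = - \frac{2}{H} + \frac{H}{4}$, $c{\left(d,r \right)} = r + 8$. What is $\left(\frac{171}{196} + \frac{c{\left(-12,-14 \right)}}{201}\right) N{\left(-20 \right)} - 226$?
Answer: $- \frac{123349}{536} \approx -230.13$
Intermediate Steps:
$c{\left(d,r \right)} = 8 + r$
$N{\left(H \right)} = - \frac{2}{H} + \frac{H}{4}$ ($N{\left(H \right)} = - \frac{2}{H} + H \frac{1}{4} = - \frac{2}{H} + \frac{H}{4}$)
$\left(\frac{171}{196} + \frac{c{\left(-12,-14 \right)}}{201}\right) N{\left(-20 \right)} - 226 = \left(\frac{171}{196} + \frac{8 - 14}{201}\right) \left(- \frac{2}{-20} + \frac{1}{4} \left(-20\right)\right) - 226 = \left(171 \cdot \frac{1}{196} - \frac{2}{67}\right) \left(\left(-2\right) \left(- \frac{1}{20}\right) - 5\right) - 226 = \left(\frac{171}{196} - \frac{2}{67}\right) \left(\frac{1}{10} - 5\right) - 226 = \frac{11065}{13132} \left(- \frac{49}{10}\right) - 226 = - \frac{2213}{536} - 226 = - \frac{123349}{536}$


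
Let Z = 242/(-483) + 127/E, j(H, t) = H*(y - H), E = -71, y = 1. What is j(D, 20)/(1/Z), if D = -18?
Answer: 8951622/11431 ≈ 783.10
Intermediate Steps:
j(H, t) = H*(1 - H)
Z = -78523/34293 (Z = 242/(-483) + 127/(-71) = 242*(-1/483) + 127*(-1/71) = -242/483 - 127/71 = -78523/34293 ≈ -2.2898)
j(D, 20)/(1/Z) = (-18*(1 - 1*(-18)))/(1/(-78523/34293)) = (-18*(1 + 18))/(-34293/78523) = -18*19*(-78523/34293) = -342*(-78523/34293) = 8951622/11431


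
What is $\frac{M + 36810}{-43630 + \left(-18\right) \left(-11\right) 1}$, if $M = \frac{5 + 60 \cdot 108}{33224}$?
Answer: $- \frac{1222981925}{1442984768} \approx -0.84754$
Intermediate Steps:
$M = \frac{6485}{33224}$ ($M = \left(5 + 6480\right) \frac{1}{33224} = 6485 \cdot \frac{1}{33224} = \frac{6485}{33224} \approx 0.19519$)
$\frac{M + 36810}{-43630 + \left(-18\right) \left(-11\right) 1} = \frac{\frac{6485}{33224} + 36810}{-43630 + \left(-18\right) \left(-11\right) 1} = \frac{1222981925}{33224 \left(-43630 + 198 \cdot 1\right)} = \frac{1222981925}{33224 \left(-43630 + 198\right)} = \frac{1222981925}{33224 \left(-43432\right)} = \frac{1222981925}{33224} \left(- \frac{1}{43432}\right) = - \frac{1222981925}{1442984768}$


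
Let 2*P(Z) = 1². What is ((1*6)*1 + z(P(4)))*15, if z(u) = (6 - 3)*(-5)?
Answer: -135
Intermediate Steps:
P(Z) = ½ (P(Z) = (½)*1² = (½)*1 = ½)
z(u) = -15 (z(u) = 3*(-5) = -15)
((1*6)*1 + z(P(4)))*15 = ((1*6)*1 - 15)*15 = (6*1 - 15)*15 = (6 - 15)*15 = -9*15 = -135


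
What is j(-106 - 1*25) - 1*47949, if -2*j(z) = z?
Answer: -95767/2 ≈ -47884.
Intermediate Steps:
j(z) = -z/2
j(-106 - 1*25) - 1*47949 = -(-106 - 1*25)/2 - 1*47949 = -(-106 - 25)/2 - 47949 = -½*(-131) - 47949 = 131/2 - 47949 = -95767/2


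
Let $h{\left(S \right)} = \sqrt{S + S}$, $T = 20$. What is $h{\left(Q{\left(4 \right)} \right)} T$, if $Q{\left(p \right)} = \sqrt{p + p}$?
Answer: $40 \sqrt[4]{2} \approx 47.568$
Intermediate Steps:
$Q{\left(p \right)} = \sqrt{2} \sqrt{p}$ ($Q{\left(p \right)} = \sqrt{2 p} = \sqrt{2} \sqrt{p}$)
$h{\left(S \right)} = \sqrt{2} \sqrt{S}$ ($h{\left(S \right)} = \sqrt{2 S} = \sqrt{2} \sqrt{S}$)
$h{\left(Q{\left(4 \right)} \right)} T = \sqrt{2} \sqrt{\sqrt{2} \sqrt{4}} \cdot 20 = \sqrt{2} \sqrt{\sqrt{2} \cdot 2} \cdot 20 = \sqrt{2} \sqrt{2 \sqrt{2}} \cdot 20 = \sqrt{2} \cdot 2^{\frac{3}{4}} \cdot 20 = 2 \sqrt[4]{2} \cdot 20 = 40 \sqrt[4]{2}$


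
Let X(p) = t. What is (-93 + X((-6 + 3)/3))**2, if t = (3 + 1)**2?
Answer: 5929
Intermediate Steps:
t = 16 (t = 4**2 = 16)
X(p) = 16
(-93 + X((-6 + 3)/3))**2 = (-93 + 16)**2 = (-77)**2 = 5929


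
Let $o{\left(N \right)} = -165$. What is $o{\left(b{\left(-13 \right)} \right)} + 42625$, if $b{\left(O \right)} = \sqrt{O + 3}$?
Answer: $42460$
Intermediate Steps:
$b{\left(O \right)} = \sqrt{3 + O}$
$o{\left(b{\left(-13 \right)} \right)} + 42625 = -165 + 42625 = 42460$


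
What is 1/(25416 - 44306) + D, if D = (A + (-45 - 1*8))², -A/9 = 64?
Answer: 7473658489/18890 ≈ 3.9564e+5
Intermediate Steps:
A = -576 (A = -9*64 = -576)
D = 395641 (D = (-576 + (-45 - 1*8))² = (-576 + (-45 - 8))² = (-576 - 53)² = (-629)² = 395641)
1/(25416 - 44306) + D = 1/(25416 - 44306) + 395641 = 1/(-18890) + 395641 = -1/18890 + 395641 = 7473658489/18890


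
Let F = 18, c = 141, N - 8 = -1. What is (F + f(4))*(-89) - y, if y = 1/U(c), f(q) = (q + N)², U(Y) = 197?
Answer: -2437088/197 ≈ -12371.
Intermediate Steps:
N = 7 (N = 8 - 1 = 7)
f(q) = (7 + q)² (f(q) = (q + 7)² = (7 + q)²)
y = 1/197 ≈ 0.0050761
(F + f(4))*(-89) - y = (18 + (7 + 4)²)*(-89) - 1*1/197 = (18 + 11²)*(-89) - 1/197 = (18 + 121)*(-89) - 1/197 = 139*(-89) - 1/197 = -12371 - 1/197 = -2437088/197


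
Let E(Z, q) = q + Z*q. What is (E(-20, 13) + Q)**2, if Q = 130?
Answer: 13689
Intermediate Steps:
(E(-20, 13) + Q)**2 = (13*(1 - 20) + 130)**2 = (13*(-19) + 130)**2 = (-247 + 130)**2 = (-117)**2 = 13689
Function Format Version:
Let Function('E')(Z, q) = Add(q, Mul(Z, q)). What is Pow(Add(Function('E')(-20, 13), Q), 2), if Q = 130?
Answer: 13689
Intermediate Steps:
Pow(Add(Function('E')(-20, 13), Q), 2) = Pow(Add(Mul(13, Add(1, -20)), 130), 2) = Pow(Add(Mul(13, -19), 130), 2) = Pow(Add(-247, 130), 2) = Pow(-117, 2) = 13689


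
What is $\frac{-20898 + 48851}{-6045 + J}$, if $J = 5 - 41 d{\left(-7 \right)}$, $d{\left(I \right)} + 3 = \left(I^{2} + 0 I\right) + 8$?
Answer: $- \frac{27953}{8254} \approx -3.3866$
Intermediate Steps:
$d{\left(I \right)} = 5 + I^{2}$ ($d{\left(I \right)} = -3 + \left(\left(I^{2} + 0 I\right) + 8\right) = -3 + \left(\left(I^{2} + 0\right) + 8\right) = -3 + \left(I^{2} + 8\right) = -3 + \left(8 + I^{2}\right) = 5 + I^{2}$)
$J = -2209$ ($J = 5 - 41 \left(5 + \left(-7\right)^{2}\right) = 5 - 41 \left(5 + 49\right) = 5 - 2214 = -2209$)
$\frac{-20898 + 48851}{-6045 + J} = \frac{-20898 + 48851}{-6045 - 2209} = \frac{27953}{-8254} = 27953 \left(- \frac{1}{8254}\right) = - \frac{27953}{8254}$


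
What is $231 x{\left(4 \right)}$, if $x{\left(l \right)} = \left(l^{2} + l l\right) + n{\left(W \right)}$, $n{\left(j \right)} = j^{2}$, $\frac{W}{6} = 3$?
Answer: $82236$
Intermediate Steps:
$W = 18$ ($W = 6 \cdot 3 = 18$)
$x{\left(l \right)} = 324 + 2 l^{2}$ ($x{\left(l \right)} = \left(l^{2} + l l\right) + 18^{2} = \left(l^{2} + l^{2}\right) + 324 = 2 l^{2} + 324 = 324 + 2 l^{2}$)
$231 x{\left(4 \right)} = 231 \left(324 + 2 \cdot 4^{2}\right) = 231 \left(324 + 2 \cdot 16\right) = 231 \left(324 + 32\right) = 231 \cdot 356 = 82236$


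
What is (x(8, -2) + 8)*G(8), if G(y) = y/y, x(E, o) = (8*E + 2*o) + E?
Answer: 76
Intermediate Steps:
x(E, o) = 2*o + 9*E (x(E, o) = (2*o + 8*E) + E = 2*o + 9*E)
G(y) = 1
(x(8, -2) + 8)*G(8) = ((2*(-2) + 9*8) + 8)*1 = ((-4 + 72) + 8)*1 = (68 + 8)*1 = 76*1 = 76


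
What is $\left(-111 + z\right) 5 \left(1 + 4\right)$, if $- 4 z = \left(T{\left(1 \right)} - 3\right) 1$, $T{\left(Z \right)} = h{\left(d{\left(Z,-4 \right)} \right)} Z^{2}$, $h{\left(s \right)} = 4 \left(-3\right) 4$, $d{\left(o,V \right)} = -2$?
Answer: $- \frac{9825}{4} \approx -2456.3$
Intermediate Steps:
$h{\left(s \right)} = -48$ ($h{\left(s \right)} = \left(-12\right) 4 = -48$)
$T{\left(Z \right)} = - 48 Z^{2}$
$z = \frac{51}{4}$ ($z = - \frac{\left(- 48 \cdot 1^{2} - 3\right) 1}{4} = - \frac{\left(\left(-48\right) 1 - 3\right) 1}{4} = - \frac{\left(-48 - 3\right) 1}{4} = - \frac{\left(-51\right) 1}{4} = \left(- \frac{1}{4}\right) \left(-51\right) = \frac{51}{4} \approx 12.75$)
$\left(-111 + z\right) 5 \left(1 + 4\right) = \left(-111 + \frac{51}{4}\right) 5 \left(1 + 4\right) = - \frac{393 \cdot 5 \cdot 5}{4} = \left(- \frac{393}{4}\right) 25 = - \frac{9825}{4}$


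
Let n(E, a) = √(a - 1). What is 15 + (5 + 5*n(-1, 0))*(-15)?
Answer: -60 - 75*I ≈ -60.0 - 75.0*I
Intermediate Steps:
n(E, a) = √(-1 + a)
15 + (5 + 5*n(-1, 0))*(-15) = 15 + (5 + 5*√(-1 + 0))*(-15) = 15 + (5 + 5*√(-1))*(-15) = 15 + (5 + 5*I)*(-15) = 15 + (-75 - 75*I) = -60 - 75*I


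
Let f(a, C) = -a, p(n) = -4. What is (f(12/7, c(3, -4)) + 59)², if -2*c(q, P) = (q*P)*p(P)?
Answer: 160801/49 ≈ 3281.7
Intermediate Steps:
c(q, P) = 2*P*q (c(q, P) = -q*P*(-4)/2 = -P*q*(-4)/2 = -(-2)*P*q = 2*P*q)
(f(12/7, c(3, -4)) + 59)² = (-12/7 + 59)² = (401/7)² = 160801/49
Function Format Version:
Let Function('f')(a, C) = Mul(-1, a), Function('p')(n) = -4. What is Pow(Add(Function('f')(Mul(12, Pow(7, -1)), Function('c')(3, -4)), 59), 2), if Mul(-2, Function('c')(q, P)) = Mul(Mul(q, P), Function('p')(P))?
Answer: Rational(160801, 49) ≈ 3281.7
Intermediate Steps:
Function('c')(q, P) = Mul(2, P, q) (Function('c')(q, P) = Mul(Rational(-1, 2), Mul(Mul(q, P), -4)) = Mul(Rational(-1, 2), Mul(Mul(P, q), -4)) = Mul(Rational(-1, 2), Mul(-4, P, q)) = Mul(2, P, q))
Pow(Add(Function('f')(Mul(12, Pow(7, -1)), Function('c')(3, -4)), 59), 2) = Pow(Add(Mul(-1, Mul(12, Pow(7, -1))), 59), 2) = Pow(Add(Mul(-1, Mul(12, Rational(1, 7))), 59), 2) = Pow(Add(Mul(-1, Rational(12, 7)), 59), 2) = Pow(Add(Rational(-12, 7), 59), 2) = Pow(Rational(401, 7), 2) = Rational(160801, 49)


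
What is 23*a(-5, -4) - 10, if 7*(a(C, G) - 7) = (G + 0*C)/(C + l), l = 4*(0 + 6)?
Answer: 19991/133 ≈ 150.31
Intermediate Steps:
l = 24 (l = 4*6 = 24)
a(C, G) = 7 + G/(7*(24 + C)) (a(C, G) = 7 + ((G + 0*C)/(C + 24))/7 = 7 + ((G + 0)/(24 + C))/7 = 7 + (G/(24 + C))/7 = 7 + G/(7*(24 + C)))
23*a(-5, -4) - 10 = 23*((1176 - 4 + 49*(-5))/(7*(24 - 5))) - 10 = 23*((1/7)*(1176 - 4 - 245)/19) - 10 = 23*((1/7)*(1/19)*927) - 10 = 23*(927/133) - 10 = 21321/133 - 10 = 19991/133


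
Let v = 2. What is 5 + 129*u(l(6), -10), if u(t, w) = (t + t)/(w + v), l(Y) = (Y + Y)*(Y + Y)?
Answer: -4639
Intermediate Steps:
l(Y) = 4*Y**2 (l(Y) = (2*Y)*(2*Y) = 4*Y**2)
u(t, w) = 2*t/(2 + w) (u(t, w) = (t + t)/(w + 2) = (2*t)/(2 + w) = 2*t/(2 + w))
5 + 129*u(l(6), -10) = 5 + 129*(2*(4*6**2)/(2 - 10)) = 5 + 129*(2*(4*36)/(-8)) = 5 + 129*(2*144*(-1/8)) = 5 + 129*(-36) = 5 - 4644 = -4639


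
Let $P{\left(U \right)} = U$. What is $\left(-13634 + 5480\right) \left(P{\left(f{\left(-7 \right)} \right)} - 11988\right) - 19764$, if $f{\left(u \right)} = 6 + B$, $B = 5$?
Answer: $97640694$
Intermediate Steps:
$f{\left(u \right)} = 11$ ($f{\left(u \right)} = 6 + 5 = 11$)
$\left(-13634 + 5480\right) \left(P{\left(f{\left(-7 \right)} \right)} - 11988\right) - 19764 = \left(-13634 + 5480\right) \left(11 - 11988\right) - 19764 = \left(-8154\right) \left(-11977\right) - 19764 = 97660458 - 19764 = 97640694$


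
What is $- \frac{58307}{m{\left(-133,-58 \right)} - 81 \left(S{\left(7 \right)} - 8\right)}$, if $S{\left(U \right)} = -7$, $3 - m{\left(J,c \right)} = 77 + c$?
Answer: $- \frac{58307}{1199} \approx -48.63$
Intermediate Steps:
$m{\left(J,c \right)} = -74 - c$ ($m{\left(J,c \right)} = 3 - \left(77 + c\right) = -74 - c$)
$- \frac{58307}{m{\left(-133,-58 \right)} - 81 \left(S{\left(7 \right)} - 8\right)} = - \frac{58307}{\left(-74 - -58\right) - 81 \left(-7 - 8\right)} = - \frac{58307}{\left(-74 + 58\right) - 81 \left(-15\right)} = - \frac{58307}{-16 - -1215} = - \frac{58307}{-16 + 1215} = - \frac{58307}{1199}$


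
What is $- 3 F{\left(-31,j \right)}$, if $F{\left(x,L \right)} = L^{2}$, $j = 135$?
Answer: $-54675$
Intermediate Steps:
$- 3 F{\left(-31,j \right)} = - 3 \cdot 135^{2} = \left(-3\right) 18225 = -54675$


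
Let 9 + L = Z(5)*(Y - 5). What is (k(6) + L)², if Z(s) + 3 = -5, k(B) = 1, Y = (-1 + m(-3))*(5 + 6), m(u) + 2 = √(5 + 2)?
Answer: 141824 - 52096*√7 ≈ 3990.9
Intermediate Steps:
m(u) = -2 + √7 (m(u) = -2 + √(5 + 2) = -2 + √7)
Y = -33 + 11*√7 (Y = (-1 + (-2 + √7))*(5 + 6) = (-3 + √7)*11 = -33 + 11*√7 ≈ -3.8967)
Z(s) = -8 (Z(s) = -3 - 5 = -8)
L = 295 - 88*√7 (L = -9 - 8*((-33 + 11*√7) - 5) = -9 - 8*(-38 + 11*√7) = -9 + (304 - 88*√7) = 295 - 88*√7 ≈ 62.174)
(k(6) + L)² = (1 + (295 - 88*√7))² = (296 - 88*√7)²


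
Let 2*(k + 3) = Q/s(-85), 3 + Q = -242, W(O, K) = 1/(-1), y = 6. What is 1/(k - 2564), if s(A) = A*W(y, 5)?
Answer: -34/87327 ≈ -0.00038934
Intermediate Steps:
W(O, K) = -1
Q = -245 (Q = -3 - 242 = -245)
s(A) = -A (s(A) = A*(-1) = -A)
k = -151/34 (k = -3 + (-245/((-1*(-85))))/2 = -3 + (-245/85)/2 = -3 + (-245*1/85)/2 = -3 + (1/2)*(-49/17) = -3 - 49/34 = -151/34 ≈ -4.4412)
1/(k - 2564) = 1/(-151/34 - 2564) = 1/(-87327/34) = -34/87327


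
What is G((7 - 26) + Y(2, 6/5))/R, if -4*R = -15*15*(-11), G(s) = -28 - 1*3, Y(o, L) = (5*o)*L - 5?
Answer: 124/2475 ≈ 0.050101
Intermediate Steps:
Y(o, L) = -5 + 5*L*o (Y(o, L) = 5*L*o - 5 = -5 + 5*L*o)
G(s) = -31 (G(s) = -28 - 3 = -31)
R = -2475/4 (R = -(-15*15)*(-11)/4 = -(-225)*(-11)/4 = -¼*2475 = -2475/4 ≈ -618.75)
G((7 - 26) + Y(2, 6/5))/R = -31/(-2475/4) = -31*(-4/2475) = 124/2475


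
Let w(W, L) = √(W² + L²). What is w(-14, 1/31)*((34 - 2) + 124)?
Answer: 156*√188357/31 ≈ 2184.0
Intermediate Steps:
w(W, L) = √(L² + W²)
w(-14, 1/31)*((34 - 2) + 124) = √((1/31)² + (-14)²)*((34 - 2) + 124) = √((1/31)² + 196)*(32 + 124) = √(1/961 + 196)*156 = √(188357/961)*156 = (√188357/31)*156 = 156*√188357/31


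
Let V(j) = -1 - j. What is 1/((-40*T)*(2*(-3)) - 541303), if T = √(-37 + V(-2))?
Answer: -541303/293011011409 - 1440*I/293011011409 ≈ -1.8474e-6 - 4.9145e-9*I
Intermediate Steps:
T = 6*I (T = √(-37 + (-1 - 1*(-2))) = √(-37 + (-1 + 2)) = √(-37 + 1) = √(-36) = 6*I ≈ 6.0*I)
1/((-40*T)*(2*(-3)) - 541303) = 1/((-240*I)*(2*(-3)) - 541303) = 1/(-240*I*(-6) - 541303) = 1/(1440*I - 541303) = 1/(-541303 + 1440*I) = (-541303 - 1440*I)/293011011409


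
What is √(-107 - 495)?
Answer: I*√602 ≈ 24.536*I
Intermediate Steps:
√(-107 - 495) = √(-602) = I*√602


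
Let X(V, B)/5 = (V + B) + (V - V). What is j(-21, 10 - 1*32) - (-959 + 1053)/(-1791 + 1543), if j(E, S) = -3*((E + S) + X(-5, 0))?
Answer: 25343/124 ≈ 204.38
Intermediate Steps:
X(V, B) = 5*B + 5*V (X(V, B) = 5*((V + B) + (V - V)) = 5*((B + V) + 0) = 5*(B + V) = 5*B + 5*V)
j(E, S) = 75 - 3*E - 3*S (j(E, S) = -3*((E + S) + (5*0 + 5*(-5))) = -3*((E + S) + (0 - 25)) = -3*((E + S) - 25) = -3*(-25 + E + S) = 75 - 3*E - 3*S)
j(-21, 10 - 1*32) - (-959 + 1053)/(-1791 + 1543) = (75 - 3*(-21) - 3*(10 - 1*32)) - (-959 + 1053)/(-1791 + 1543) = (75 + 63 - 3*(10 - 32)) - 94/(-248) = (75 + 63 - 3*(-22)) - 94*(-1)/248 = (75 + 63 + 66) - 1*(-47/124) = 204 + 47/124 = 25343/124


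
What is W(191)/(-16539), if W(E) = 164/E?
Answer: -164/3158949 ≈ -5.1916e-5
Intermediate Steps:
W(191)/(-16539) = (164/191)/(-16539) = (164*(1/191))*(-1/16539) = (164/191)*(-1/16539) = -164/3158949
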